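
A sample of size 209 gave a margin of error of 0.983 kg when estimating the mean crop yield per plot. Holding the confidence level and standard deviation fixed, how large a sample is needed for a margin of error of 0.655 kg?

471

Margin of error scales as 1/√n, so n₂ = n₁·(E₁/E₂)².
n₂ = 209 × (0.983/0.655)² = 209 × 2.252 = 470.67
Round up: n₂ = 471.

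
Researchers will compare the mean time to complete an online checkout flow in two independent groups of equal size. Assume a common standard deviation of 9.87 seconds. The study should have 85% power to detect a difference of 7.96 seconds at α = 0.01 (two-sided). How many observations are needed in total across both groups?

For two equal groups, n per group = 2·((z_{α/2} + z_β)·σ/δ)².
z_{α/2} = 2.576; z_β = 1.036 (power 85%).
n = 2 × (3.612 × 9.87 / 7.96)² = 2 × 20.06 = 40.12
Round up: n = 41 per group.
Total across both groups: 2 × 41 = 82.

82 total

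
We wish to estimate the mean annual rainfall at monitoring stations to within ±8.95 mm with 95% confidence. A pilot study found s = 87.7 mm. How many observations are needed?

369

For a mean, the margin of error is E = z·σ/√n, so n = (zσ/E)².
At 95% confidence, z = 1.960.
n = (1.960 × 87.7 / 8.95)² = 368.86
Round up: n = 369.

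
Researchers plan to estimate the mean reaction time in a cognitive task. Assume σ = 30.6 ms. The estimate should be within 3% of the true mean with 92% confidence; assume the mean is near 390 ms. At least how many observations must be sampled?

For a mean, the margin of error is E = z·σ/√n, so n = (zσ/E)².
At 92% confidence, z = 1.751.
E = 3% of 390 = 11.7 ms.
n = (1.751 × 30.6 / 11.7)² = 20.97
Round up: n = 21.

21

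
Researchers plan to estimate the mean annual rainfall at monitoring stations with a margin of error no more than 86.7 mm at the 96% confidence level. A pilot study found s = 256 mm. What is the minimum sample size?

37

For a mean, the margin of error is E = z·σ/√n, so n = (zσ/E)².
At 96% confidence, z = 2.054.
n = (2.054 × 256 / 86.7)² = 36.78
Round up: n = 37.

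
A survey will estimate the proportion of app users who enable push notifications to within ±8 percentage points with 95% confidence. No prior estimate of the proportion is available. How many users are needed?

For a proportion with margin E = 0.08 at 95% confidence, z = 1.960.
With no prior estimate, use p = 0.5, which maximizes p(1−p) at 0.25.
n = 0.25 × (z/E)² = 0.25 × (1.960/0.08)² = 150.06
Round up: n = 151.

151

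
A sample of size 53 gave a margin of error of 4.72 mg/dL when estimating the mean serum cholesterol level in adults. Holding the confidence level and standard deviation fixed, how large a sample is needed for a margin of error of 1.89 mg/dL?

n = 331

Margin of error scales as 1/√n, so n₂ = n₁·(E₁/E₂)².
n₂ = 53 × (4.72/1.89)² = 53 × 6.237 = 330.56
Round up: n₂ = 331.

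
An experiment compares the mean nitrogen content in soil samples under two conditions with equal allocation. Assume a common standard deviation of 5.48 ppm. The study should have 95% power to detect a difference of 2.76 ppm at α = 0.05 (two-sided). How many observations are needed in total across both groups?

206 total

For two equal groups, n per group = 2·((z_{α/2} + z_β)·σ/δ)².
z_{α/2} = 1.960; z_β = 1.645 (power 95%).
n = 2 × (3.605 × 5.48 / 2.76)² = 2 × 51.23 = 102.46
Round up: n = 103 per group.
Total across both groups: 2 × 103 = 206.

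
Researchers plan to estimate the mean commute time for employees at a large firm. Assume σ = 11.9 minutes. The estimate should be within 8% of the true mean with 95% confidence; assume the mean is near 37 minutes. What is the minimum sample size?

For a mean, the margin of error is E = z·σ/√n, so n = (zσ/E)².
At 95% confidence, z = 1.960.
E = 8% of 37 = 2.96 minutes.
n = (1.960 × 11.9 / 2.96)² = 62.09
Round up: n = 63.

63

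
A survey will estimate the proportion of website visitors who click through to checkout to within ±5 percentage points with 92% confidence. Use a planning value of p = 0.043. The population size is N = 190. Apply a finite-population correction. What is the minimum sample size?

41

For a proportion with margin E = 0.05 at 92% confidence, z = 1.751.
n = p̂(1−p̂)(z/E)² = 0.043 × 0.957 × (1.751/0.05)² = 50.47 — call this n₀.
Finite-population correction with N = 190: n = n₀ / (1 + (n₀−1)/N) = 50.47 / 1.26 = 40.06
Round up: n = 41.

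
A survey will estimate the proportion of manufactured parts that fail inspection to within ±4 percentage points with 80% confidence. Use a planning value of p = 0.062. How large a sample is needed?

For a proportion with margin E = 0.04 at 80% confidence, z = 1.282.
n = p̂(1−p̂)(z/E)² = 0.062 × 0.938 × (1.282/0.04)² = 59.74
Round up: n = 60.

60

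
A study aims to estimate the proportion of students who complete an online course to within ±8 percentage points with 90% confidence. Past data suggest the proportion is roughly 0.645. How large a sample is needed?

97

For a proportion with margin E = 0.08 at 90% confidence, z = 1.645.
n = p̂(1−p̂)(z/E)² = 0.645 × 0.355 × (1.645/0.08)² = 96.81
Round up: n = 97.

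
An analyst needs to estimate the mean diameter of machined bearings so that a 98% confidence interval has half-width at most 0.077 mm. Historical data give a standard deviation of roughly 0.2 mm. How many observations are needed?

For a mean, the margin of error is E = z·σ/√n, so n = (zσ/E)².
At 98% confidence, z = 2.326.
n = (2.326 × 0.2 / 0.077)² = 36.50
Round up: n = 37.

37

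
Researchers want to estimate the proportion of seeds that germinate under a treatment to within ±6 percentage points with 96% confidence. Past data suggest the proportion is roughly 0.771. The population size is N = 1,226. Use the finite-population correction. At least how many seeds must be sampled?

For a proportion with margin E = 0.06 at 96% confidence, z = 2.054.
n = p̂(1−p̂)(z/E)² = 0.771 × 0.229 × (2.054/0.06)² = 206.91 — call this n₀.
Finite-population correction with N = 1,226: n = n₀ / (1 + (n₀−1)/N) = 206.91 / 1.168 = 177.15
Round up: n = 178.

178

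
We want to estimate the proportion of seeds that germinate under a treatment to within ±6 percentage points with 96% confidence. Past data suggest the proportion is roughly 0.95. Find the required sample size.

For a proportion with margin E = 0.06 at 96% confidence, z = 2.054.
n = p̂(1−p̂)(z/E)² = 0.95 × 0.05 × (2.054/0.06)² = 55.67
Round up: n = 56.

56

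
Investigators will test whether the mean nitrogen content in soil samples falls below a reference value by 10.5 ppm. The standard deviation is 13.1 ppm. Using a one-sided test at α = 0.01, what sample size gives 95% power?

For a one-sample z-test, n = ((z_α + z_β)·σ/δ)².
z_α = 2.326 (one-sided α = 0.01); z_β = 1.645 (power 95% → β = 0.05).
n = (3.971 × 13.1 / 10.5)² = 24.55
Round up: n = 25.

25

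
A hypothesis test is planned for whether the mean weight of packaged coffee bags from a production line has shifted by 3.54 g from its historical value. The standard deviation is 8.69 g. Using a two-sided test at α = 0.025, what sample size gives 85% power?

n = 65

For a one-sample z-test, n = ((z_{α/2} + z_β)·σ/δ)².
z_{α/2} = 2.241 (two-sided α = 0.025); z_β = 1.036 (power 85% → β = 0.15).
n = (3.277 × 8.69 / 3.54)² = 64.71
Round up: n = 65.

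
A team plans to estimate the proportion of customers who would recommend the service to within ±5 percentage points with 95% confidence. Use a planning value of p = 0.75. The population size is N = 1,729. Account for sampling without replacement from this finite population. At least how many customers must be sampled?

For a proportion with margin E = 0.05 at 95% confidence, z = 1.960.
n = p̂(1−p̂)(z/E)² = 0.75 × 0.25 × (1.960/0.05)² = 288.12 — call this n₀.
Finite-population correction with N = 1,729: n = n₀ / (1 + (n₀−1)/N) = 288.12 / 1.166 = 247.10
Round up: n = 248.

n = 248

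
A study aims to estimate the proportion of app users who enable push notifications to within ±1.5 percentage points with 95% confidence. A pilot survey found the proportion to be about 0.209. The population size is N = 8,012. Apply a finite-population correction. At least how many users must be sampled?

For a proportion with margin E = 0.015 at 95% confidence, z = 1.960.
n = p̂(1−p̂)(z/E)² = 0.209 × 0.791 × (1.960/0.015)² = 2822.62 — call this n₀.
Finite-population correction with N = 8,012: n = n₀ / (1 + (n₀−1)/N) = 2822.62 / 1.352 = 2087.74
Round up: n = 2088.

2088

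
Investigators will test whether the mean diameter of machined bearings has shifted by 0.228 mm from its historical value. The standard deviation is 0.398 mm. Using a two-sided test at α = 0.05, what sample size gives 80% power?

For a one-sample z-test, n = ((z_{α/2} + z_β)·σ/δ)².
z_{α/2} = 1.960 (two-sided α = 0.05); z_β = 0.842 (power 80% → β = 0.2).
n = (2.802 × 0.398 / 0.228)² = 23.92
Round up: n = 24.

n = 24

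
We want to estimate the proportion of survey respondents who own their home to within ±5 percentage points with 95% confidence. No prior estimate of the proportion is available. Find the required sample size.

For a proportion with margin E = 0.05 at 95% confidence, z = 1.960.
With no prior estimate, use p = 0.5, which maximizes p(1−p) at 0.25.
n = 0.25 × (z/E)² = 0.25 × (1.960/0.05)² = 384.16
Round up: n = 385.

385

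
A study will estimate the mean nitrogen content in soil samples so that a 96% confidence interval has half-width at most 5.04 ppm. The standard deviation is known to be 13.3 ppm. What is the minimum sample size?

For a mean, the margin of error is E = z·σ/√n, so n = (zσ/E)².
At 96% confidence, z = 2.054.
n = (2.054 × 13.3 / 5.04)² = 29.38
Round up: n = 30.

30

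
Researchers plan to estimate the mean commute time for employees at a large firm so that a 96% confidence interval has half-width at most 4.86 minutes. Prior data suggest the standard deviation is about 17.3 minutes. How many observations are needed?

For a mean, the margin of error is E = z·σ/√n, so n = (zσ/E)².
At 96% confidence, z = 2.054.
n = (2.054 × 17.3 / 4.86)² = 53.46
Round up: n = 54.

54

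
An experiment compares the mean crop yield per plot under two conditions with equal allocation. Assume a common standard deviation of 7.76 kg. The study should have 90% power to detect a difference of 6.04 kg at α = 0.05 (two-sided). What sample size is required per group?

For two equal groups, n per group = 2·((z_{α/2} + z_β)·σ/δ)².
z_{α/2} = 1.960; z_β = 1.282 (power 90%).
n = 2 × (3.242 × 7.76 / 6.04)² = 2 × 17.35 = 34.70
Round up: n = 35 per group.

35 per group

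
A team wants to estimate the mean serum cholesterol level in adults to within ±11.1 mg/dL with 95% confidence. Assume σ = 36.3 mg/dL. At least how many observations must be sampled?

n = 42

For a mean, the margin of error is E = z·σ/√n, so n = (zσ/E)².
At 95% confidence, z = 1.960.
n = (1.960 × 36.3 / 11.1)² = 41.08
Round up: n = 42.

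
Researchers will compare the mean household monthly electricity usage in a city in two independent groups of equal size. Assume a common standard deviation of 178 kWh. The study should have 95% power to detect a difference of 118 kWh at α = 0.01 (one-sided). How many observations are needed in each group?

72 per group

For two equal groups, n per group = 2·((z_α + z_β)·σ/δ)².
z_α = 2.326; z_β = 1.645 (power 95%).
n = 2 × (3.971 × 178 / 118)² = 2 × 35.88 = 71.76
Round up: n = 72 per group.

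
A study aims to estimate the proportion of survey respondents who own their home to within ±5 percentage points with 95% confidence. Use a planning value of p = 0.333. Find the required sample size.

342

For a proportion with margin E = 0.05 at 95% confidence, z = 1.960.
n = p̂(1−p̂)(z/E)² = 0.333 × 0.667 × (1.960/0.05)² = 341.30
Round up: n = 342.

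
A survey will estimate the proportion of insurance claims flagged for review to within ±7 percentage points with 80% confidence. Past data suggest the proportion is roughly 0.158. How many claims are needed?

45

For a proportion with margin E = 0.07 at 80% confidence, z = 1.282.
n = p̂(1−p̂)(z/E)² = 0.158 × 0.842 × (1.282/0.07)² = 44.62
Round up: n = 45.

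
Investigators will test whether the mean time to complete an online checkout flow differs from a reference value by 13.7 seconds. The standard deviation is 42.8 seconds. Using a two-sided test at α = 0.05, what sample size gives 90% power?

For a one-sample z-test, n = ((z_{α/2} + z_β)·σ/δ)².
z_{α/2} = 1.960 (two-sided α = 0.05); z_β = 1.282 (power 90% → β = 0.1).
n = (3.242 × 42.8 / 13.7)² = 102.58
Round up: n = 103.

103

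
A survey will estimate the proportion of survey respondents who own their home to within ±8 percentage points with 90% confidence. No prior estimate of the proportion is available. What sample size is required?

For a proportion with margin E = 0.08 at 90% confidence, z = 1.645.
With no prior estimate, use p = 0.5, which maximizes p(1−p) at 0.25.
n = 0.25 × (z/E)² = 0.25 × (1.645/0.08)² = 105.70
Round up: n = 106.

n = 106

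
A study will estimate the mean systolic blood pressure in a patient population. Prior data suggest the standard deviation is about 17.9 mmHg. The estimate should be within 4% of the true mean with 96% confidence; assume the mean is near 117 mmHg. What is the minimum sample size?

For a mean, the margin of error is E = z·σ/√n, so n = (zσ/E)².
At 96% confidence, z = 2.054.
E = 4% of 117 = 4.68 mmHg.
n = (2.054 × 17.9 / 4.68)² = 61.72
Round up: n = 62.

62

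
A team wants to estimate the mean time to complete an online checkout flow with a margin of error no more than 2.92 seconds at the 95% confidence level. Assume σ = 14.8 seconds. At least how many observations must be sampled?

99

For a mean, the margin of error is E = z·σ/√n, so n = (zσ/E)².
At 95% confidence, z = 1.960.
n = (1.960 × 14.8 / 2.92)² = 98.69
Round up: n = 99.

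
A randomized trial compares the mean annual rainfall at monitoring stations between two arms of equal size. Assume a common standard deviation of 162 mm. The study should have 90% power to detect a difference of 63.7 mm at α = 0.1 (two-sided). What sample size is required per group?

111 per group

For two equal groups, n per group = 2·((z_{α/2} + z_β)·σ/δ)².
z_{α/2} = 1.645; z_β = 1.282 (power 90%).
n = 2 × (2.927 × 162 / 63.7)² = 2 × 55.41 = 110.82
Round up: n = 111 per group.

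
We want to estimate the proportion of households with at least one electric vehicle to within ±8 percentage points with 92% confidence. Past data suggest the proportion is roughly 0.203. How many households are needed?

For a proportion with margin E = 0.08 at 92% confidence, z = 1.751.
n = p̂(1−p̂)(z/E)² = 0.203 × 0.797 × (1.751/0.08)² = 77.51
Round up: n = 78.

78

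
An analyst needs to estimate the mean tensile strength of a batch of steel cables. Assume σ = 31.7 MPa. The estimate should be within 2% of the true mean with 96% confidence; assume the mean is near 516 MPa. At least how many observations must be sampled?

40

For a mean, the margin of error is E = z·σ/√n, so n = (zσ/E)².
At 96% confidence, z = 2.054.
E = 2% of 516 = 10.32 MPa.
n = (2.054 × 31.7 / 10.32)² = 39.81
Round up: n = 40.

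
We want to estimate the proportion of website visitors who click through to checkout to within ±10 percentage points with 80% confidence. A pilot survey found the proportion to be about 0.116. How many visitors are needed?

For a proportion with margin E = 0.1 at 80% confidence, z = 1.282.
n = p̂(1−p̂)(z/E)² = 0.116 × 0.884 × (1.282/0.1)² = 16.85
Round up: n = 17.

17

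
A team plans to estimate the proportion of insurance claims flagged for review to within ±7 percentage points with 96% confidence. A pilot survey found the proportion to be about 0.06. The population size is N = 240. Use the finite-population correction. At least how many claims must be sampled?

For a proportion with margin E = 0.07 at 96% confidence, z = 2.054.
n = p̂(1−p̂)(z/E)² = 0.06 × 0.94 × (2.054/0.07)² = 48.56 — call this n₀.
Finite-population correction with N = 240: n = n₀ / (1 + (n₀−1)/N) = 48.56 / 1.198 = 40.53
Round up: n = 41.

41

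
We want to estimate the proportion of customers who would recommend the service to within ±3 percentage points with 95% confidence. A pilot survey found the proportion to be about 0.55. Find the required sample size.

For a proportion with margin E = 0.03 at 95% confidence, z = 1.960.
n = p̂(1−p̂)(z/E)² = 0.55 × 0.45 × (1.960/0.03)² = 1056.44
Round up: n = 1057.

1057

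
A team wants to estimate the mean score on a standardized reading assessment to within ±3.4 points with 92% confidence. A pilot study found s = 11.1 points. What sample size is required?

33

For a mean, the margin of error is E = z·σ/√n, so n = (zσ/E)².
At 92% confidence, z = 1.751.
n = (1.751 × 11.1 / 3.4)² = 32.68
Round up: n = 33.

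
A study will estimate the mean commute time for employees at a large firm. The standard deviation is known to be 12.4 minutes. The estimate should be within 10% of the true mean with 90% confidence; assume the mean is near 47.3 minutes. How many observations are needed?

For a mean, the margin of error is E = z·σ/√n, so n = (zσ/E)².
At 90% confidence, z = 1.645.
E = 10% of 47.3 = 4.73 minutes.
n = (1.645 × 12.4 / 4.73)² = 18.60
Round up: n = 19.

19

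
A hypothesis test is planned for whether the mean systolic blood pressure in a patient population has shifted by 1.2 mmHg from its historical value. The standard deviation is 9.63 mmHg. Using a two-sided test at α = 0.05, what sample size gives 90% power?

677

For a one-sample z-test, n = ((z_{α/2} + z_β)·σ/δ)².
z_{α/2} = 1.960 (two-sided α = 0.05); z_β = 1.282 (power 90% → β = 0.1).
n = (3.242 × 9.63 / 1.2)² = 676.89
Round up: n = 677.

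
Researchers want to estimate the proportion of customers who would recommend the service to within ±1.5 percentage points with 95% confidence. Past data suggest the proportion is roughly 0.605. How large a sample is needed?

For a proportion with margin E = 0.015 at 95% confidence, z = 1.960.
n = p̂(1−p̂)(z/E)² = 0.605 × 0.395 × (1.960/0.015)² = 4080.21
Round up: n = 4081.

n = 4081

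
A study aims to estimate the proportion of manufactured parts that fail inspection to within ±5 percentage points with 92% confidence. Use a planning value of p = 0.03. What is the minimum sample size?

For a proportion with margin E = 0.05 at 92% confidence, z = 1.751.
n = p̂(1−p̂)(z/E)² = 0.03 × 0.97 × (1.751/0.05)² = 35.69
Round up: n = 36.

n = 36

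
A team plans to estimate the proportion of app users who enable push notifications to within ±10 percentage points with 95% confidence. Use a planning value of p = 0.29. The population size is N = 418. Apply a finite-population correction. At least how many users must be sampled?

67

For a proportion with margin E = 0.1 at 95% confidence, z = 1.960.
n = p̂(1−p̂)(z/E)² = 0.29 × 0.71 × (1.960/0.1)² = 79.10 — call this n₀.
Finite-population correction with N = 418: n = n₀ / (1 + (n₀−1)/N) = 79.10 / 1.187 = 66.64
Round up: n = 67.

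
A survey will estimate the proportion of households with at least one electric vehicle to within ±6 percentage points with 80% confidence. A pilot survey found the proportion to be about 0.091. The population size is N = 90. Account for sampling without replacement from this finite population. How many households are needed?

27

For a proportion with margin E = 0.06 at 80% confidence, z = 1.282.
n = p̂(1−p̂)(z/E)² = 0.091 × 0.909 × (1.282/0.06)² = 37.76 — call this n₀.
Finite-population correction with N = 90: n = n₀ / (1 + (n₀−1)/N) = 37.76 / 1.408 = 26.82
Round up: n = 27.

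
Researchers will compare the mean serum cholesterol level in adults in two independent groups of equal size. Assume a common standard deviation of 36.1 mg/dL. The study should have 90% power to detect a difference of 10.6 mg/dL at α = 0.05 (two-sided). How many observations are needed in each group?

244 per group

For two equal groups, n per group = 2·((z_{α/2} + z_β)·σ/δ)².
z_{α/2} = 1.960; z_β = 1.282 (power 90%).
n = 2 × (3.242 × 36.1 / 10.6)² = 2 × 121.91 = 243.82
Round up: n = 244 per group.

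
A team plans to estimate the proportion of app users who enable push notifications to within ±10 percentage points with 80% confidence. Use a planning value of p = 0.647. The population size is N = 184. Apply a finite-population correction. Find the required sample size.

For a proportion with margin E = 0.1 at 80% confidence, z = 1.282.
n = p̂(1−p̂)(z/E)² = 0.647 × 0.353 × (1.282/0.1)² = 37.54 — call this n₀.
Finite-population correction with N = 184: n = n₀ / (1 + (n₀−1)/N) = 37.54 / 1.199 = 31.31
Round up: n = 32.

n = 32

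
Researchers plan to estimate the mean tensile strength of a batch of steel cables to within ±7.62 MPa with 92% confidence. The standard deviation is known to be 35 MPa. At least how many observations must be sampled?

For a mean, the margin of error is E = z·σ/√n, so n = (zσ/E)².
At 92% confidence, z = 1.751.
n = (1.751 × 35 / 7.62)² = 64.68
Round up: n = 65.

65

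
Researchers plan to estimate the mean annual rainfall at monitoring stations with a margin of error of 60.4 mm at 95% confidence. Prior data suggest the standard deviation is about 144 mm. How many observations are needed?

22

For a mean, the margin of error is E = z·σ/√n, so n = (zσ/E)².
At 95% confidence, z = 1.960.
n = (1.960 × 144 / 60.4)² = 21.84
Round up: n = 22.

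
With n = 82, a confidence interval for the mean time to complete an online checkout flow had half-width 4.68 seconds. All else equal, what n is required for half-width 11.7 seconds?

Margin of error scales as 1/√n, so n₂ = n₁·(E₁/E₂)².
n₂ = 82 × (4.68/11.7)² = 82 × 0.16 = 13.12
Round up: n₂ = 14.

n = 14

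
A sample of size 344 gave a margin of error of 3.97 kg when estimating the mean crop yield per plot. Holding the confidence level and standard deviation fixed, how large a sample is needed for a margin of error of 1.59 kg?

2145

Margin of error scales as 1/√n, so n₂ = n₁·(E₁/E₂)².
n₂ = 344 × (3.97/1.59)² = 344 × 6.234 = 2144.50
Round up: n₂ = 2145.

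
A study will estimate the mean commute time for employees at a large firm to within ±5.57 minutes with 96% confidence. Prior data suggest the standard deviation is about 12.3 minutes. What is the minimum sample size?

21

For a mean, the margin of error is E = z·σ/√n, so n = (zσ/E)².
At 96% confidence, z = 2.054.
n = (2.054 × 12.3 / 5.57)² = 20.57
Round up: n = 21.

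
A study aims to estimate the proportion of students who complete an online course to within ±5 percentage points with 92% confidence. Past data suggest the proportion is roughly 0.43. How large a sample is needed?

For a proportion with margin E = 0.05 at 92% confidence, z = 1.751.
n = p̂(1−p̂)(z/E)² = 0.43 × 0.57 × (1.751/0.05)² = 300.59
Round up: n = 301.

301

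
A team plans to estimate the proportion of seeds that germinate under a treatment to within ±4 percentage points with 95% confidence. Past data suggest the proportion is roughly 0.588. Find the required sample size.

For a proportion with margin E = 0.04 at 95% confidence, z = 1.960.
n = p̂(1−p̂)(z/E)² = 0.588 × 0.412 × (1.960/0.04)² = 581.66
Round up: n = 582.

582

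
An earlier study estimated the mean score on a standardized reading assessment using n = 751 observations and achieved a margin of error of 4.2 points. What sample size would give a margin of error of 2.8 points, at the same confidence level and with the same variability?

Margin of error scales as 1/√n, so n₂ = n₁·(E₁/E₂)².
n₂ = 751 × (4.2/2.8)² = 751 × 2.25 = 1689.75
Round up: n₂ = 1690.

1690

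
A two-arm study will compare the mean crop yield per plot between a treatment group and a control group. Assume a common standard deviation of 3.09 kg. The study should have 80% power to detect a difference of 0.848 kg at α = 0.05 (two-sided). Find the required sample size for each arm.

209 per group

For two equal groups, n per group = 2·((z_{α/2} + z_β)·σ/δ)².
z_{α/2} = 1.960; z_β = 0.842 (power 80%).
n = 2 × (2.802 × 3.09 / 0.848)² = 2 × 104.25 = 208.50
Round up: n = 209 per group.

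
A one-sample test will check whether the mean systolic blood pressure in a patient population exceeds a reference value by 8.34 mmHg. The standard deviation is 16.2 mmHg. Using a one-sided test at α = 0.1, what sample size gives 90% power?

25

For a one-sample z-test, n = ((z_α + z_β)·σ/δ)².
z_α = 1.282 (one-sided α = 0.1); z_β = 1.282 (power 90% → β = 0.1).
n = (2.564 × 16.2 / 8.34)² = 24.80
Round up: n = 25.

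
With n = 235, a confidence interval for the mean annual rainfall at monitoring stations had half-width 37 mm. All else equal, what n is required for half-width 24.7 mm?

528

Margin of error scales as 1/√n, so n₂ = n₁·(E₁/E₂)².
n₂ = 235 × (37/24.7)² = 235 × 2.244 = 527.34
Round up: n₂ = 528.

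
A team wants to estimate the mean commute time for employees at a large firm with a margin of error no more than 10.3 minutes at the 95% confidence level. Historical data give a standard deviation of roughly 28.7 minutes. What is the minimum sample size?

For a mean, the margin of error is E = z·σ/√n, so n = (zσ/E)².
At 95% confidence, z = 1.960.
n = (1.960 × 28.7 / 10.3)² = 29.83
Round up: n = 30.

30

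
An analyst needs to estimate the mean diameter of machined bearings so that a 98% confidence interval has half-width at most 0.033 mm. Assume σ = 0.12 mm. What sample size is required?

72

For a mean, the margin of error is E = z·σ/√n, so n = (zσ/E)².
At 98% confidence, z = 2.326.
n = (2.326 × 0.12 / 0.033)² = 71.54
Round up: n = 72.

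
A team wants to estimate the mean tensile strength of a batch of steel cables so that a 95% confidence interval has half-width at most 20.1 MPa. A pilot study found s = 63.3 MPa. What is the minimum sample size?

For a mean, the margin of error is E = z·σ/√n, so n = (zσ/E)².
At 95% confidence, z = 1.960.
n = (1.960 × 63.3 / 20.1)² = 38.10
Round up: n = 39.

39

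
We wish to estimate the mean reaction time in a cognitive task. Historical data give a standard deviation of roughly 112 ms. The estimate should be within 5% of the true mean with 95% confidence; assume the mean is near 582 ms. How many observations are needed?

57

For a mean, the margin of error is E = z·σ/√n, so n = (zσ/E)².
At 95% confidence, z = 1.960.
E = 5% of 582 = 29.1 ms.
n = (1.960 × 112 / 29.1)² = 56.91
Round up: n = 57.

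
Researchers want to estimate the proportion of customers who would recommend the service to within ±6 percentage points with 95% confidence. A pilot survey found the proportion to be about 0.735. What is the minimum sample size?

For a proportion with margin E = 0.06 at 95% confidence, z = 1.960.
n = p̂(1−p̂)(z/E)² = 0.735 × 0.265 × (1.960/0.06)² = 207.85
Round up: n = 208.

208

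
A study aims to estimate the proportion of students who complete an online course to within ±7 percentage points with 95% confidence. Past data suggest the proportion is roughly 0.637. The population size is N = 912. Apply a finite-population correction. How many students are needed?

152

For a proportion with margin E = 0.07 at 95% confidence, z = 1.960.
n = p̂(1−p̂)(z/E)² = 0.637 × 0.363 × (1.960/0.07)² = 181.29 — call this n₀.
Finite-population correction with N = 912: n = n₀ / (1 + (n₀−1)/N) = 181.29 / 1.198 = 151.33
Round up: n = 152.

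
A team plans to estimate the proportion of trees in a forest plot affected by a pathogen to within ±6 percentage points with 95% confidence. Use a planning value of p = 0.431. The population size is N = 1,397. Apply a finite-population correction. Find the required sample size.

221

For a proportion with margin E = 0.06 at 95% confidence, z = 1.960.
n = p̂(1−p̂)(z/E)² = 0.431 × 0.569 × (1.960/0.06)² = 261.70 — call this n₀.
Finite-population correction with N = 1,397: n = n₀ / (1 + (n₀−1)/N) = 261.70 / 1.187 = 220.47
Round up: n = 221.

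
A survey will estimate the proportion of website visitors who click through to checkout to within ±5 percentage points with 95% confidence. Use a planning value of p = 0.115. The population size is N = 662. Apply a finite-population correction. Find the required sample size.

For a proportion with margin E = 0.05 at 95% confidence, z = 1.960.
n = p̂(1−p̂)(z/E)² = 0.115 × 0.885 × (1.960/0.05)² = 156.39 — call this n₀.
Finite-population correction with N = 662: n = n₀ / (1 + (n₀−1)/N) = 156.39 / 1.235 = 126.63
Round up: n = 127.

127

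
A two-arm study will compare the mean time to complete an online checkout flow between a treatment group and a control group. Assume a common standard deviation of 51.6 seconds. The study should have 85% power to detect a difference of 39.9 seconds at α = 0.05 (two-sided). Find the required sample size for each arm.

31 per group

For two equal groups, n per group = 2·((z_{α/2} + z_β)·σ/δ)².
z_{α/2} = 1.960; z_β = 1.036 (power 85%).
n = 2 × (2.996 × 51.6 / 39.9)² = 2 × 15.01 = 30.02
Round up: n = 31 per group.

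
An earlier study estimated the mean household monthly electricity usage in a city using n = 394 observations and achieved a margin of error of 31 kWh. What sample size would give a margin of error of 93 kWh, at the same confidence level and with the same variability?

Margin of error scales as 1/√n, so n₂ = n₁·(E₁/E₂)².
n₂ = 394 × (31/93)² = 394 × 0.1111 = 43.77
Round up: n₂ = 44.

44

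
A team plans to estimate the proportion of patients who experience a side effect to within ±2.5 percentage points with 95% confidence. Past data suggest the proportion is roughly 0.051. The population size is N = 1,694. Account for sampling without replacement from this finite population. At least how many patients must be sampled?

254

For a proportion with margin E = 0.025 at 95% confidence, z = 1.960.
n = p̂(1−p̂)(z/E)² = 0.051 × 0.949 × (1.960/0.025)² = 297.49 — call this n₀.
Finite-population correction with N = 1,694: n = n₀ / (1 + (n₀−1)/N) = 297.49 / 1.175 = 253.18
Round up: n = 254.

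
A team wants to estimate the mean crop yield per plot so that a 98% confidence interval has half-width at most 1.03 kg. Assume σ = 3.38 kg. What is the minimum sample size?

For a mean, the margin of error is E = z·σ/√n, so n = (zσ/E)².
At 98% confidence, z = 2.326.
n = (2.326 × 3.38 / 1.03)² = 58.26
Round up: n = 59.

59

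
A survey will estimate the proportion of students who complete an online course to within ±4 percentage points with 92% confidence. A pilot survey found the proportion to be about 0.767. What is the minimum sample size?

343

For a proportion with margin E = 0.04 at 92% confidence, z = 1.751.
n = p̂(1−p̂)(z/E)² = 0.767 × 0.233 × (1.751/0.04)² = 342.46
Round up: n = 343.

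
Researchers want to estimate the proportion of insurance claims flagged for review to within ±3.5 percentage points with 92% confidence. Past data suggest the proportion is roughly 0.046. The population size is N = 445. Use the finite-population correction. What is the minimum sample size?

For a proportion with margin E = 0.035 at 92% confidence, z = 1.751.
n = p̂(1−p̂)(z/E)² = 0.046 × 0.954 × (1.751/0.035)² = 109.84 — call this n₀.
Finite-population correction with N = 445: n = n₀ / (1 + (n₀−1)/N) = 109.84 / 1.245 = 88.22
Round up: n = 89.

n = 89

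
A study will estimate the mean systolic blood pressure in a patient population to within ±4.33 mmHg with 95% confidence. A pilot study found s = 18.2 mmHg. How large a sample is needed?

For a mean, the margin of error is E = z·σ/√n, so n = (zσ/E)².
At 95% confidence, z = 1.960.
n = (1.960 × 18.2 / 4.33)² = 67.87
Round up: n = 68.

68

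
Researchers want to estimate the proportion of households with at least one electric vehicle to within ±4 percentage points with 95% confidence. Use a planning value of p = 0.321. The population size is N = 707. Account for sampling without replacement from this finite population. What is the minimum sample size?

For a proportion with margin E = 0.04 at 95% confidence, z = 1.960.
n = p̂(1−p̂)(z/E)² = 0.321 × 0.679 × (1.960/0.04)² = 523.32 — call this n₀.
Finite-population correction with N = 707: n = n₀ / (1 + (n₀−1)/N) = 523.32 / 1.739 = 300.93
Round up: n = 301.

n = 301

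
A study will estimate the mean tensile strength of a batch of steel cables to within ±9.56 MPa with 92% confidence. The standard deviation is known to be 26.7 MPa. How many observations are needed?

For a mean, the margin of error is E = z·σ/√n, so n = (zσ/E)².
At 92% confidence, z = 1.751.
n = (1.751 × 26.7 / 9.56)² = 23.92
Round up: n = 24.

24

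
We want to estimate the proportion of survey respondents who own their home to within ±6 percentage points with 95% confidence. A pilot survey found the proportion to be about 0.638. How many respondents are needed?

For a proportion with margin E = 0.06 at 95% confidence, z = 1.960.
n = p̂(1−p̂)(z/E)² = 0.638 × 0.362 × (1.960/0.06)² = 246.46
Round up: n = 247.

247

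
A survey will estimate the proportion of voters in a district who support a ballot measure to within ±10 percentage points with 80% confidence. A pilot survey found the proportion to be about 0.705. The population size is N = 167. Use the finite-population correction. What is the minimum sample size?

n = 29

For a proportion with margin E = 0.1 at 80% confidence, z = 1.282.
n = p̂(1−p̂)(z/E)² = 0.705 × 0.295 × (1.282/0.1)² = 34.18 — call this n₀.
Finite-population correction with N = 167: n = n₀ / (1 + (n₀−1)/N) = 34.18 / 1.199 = 28.51
Round up: n = 29.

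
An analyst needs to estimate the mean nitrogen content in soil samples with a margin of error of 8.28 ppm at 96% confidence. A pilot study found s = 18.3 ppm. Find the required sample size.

21

For a mean, the margin of error is E = z·σ/√n, so n = (zσ/E)².
At 96% confidence, z = 2.054.
n = (2.054 × 18.3 / 8.28)² = 20.61
Round up: n = 21.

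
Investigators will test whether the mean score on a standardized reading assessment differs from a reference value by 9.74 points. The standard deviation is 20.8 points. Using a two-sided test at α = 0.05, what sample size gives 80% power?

For a one-sample z-test, n = ((z_{α/2} + z_β)·σ/δ)².
z_{α/2} = 1.960 (two-sided α = 0.05); z_β = 0.842 (power 80% → β = 0.2).
n = (2.802 × 20.8 / 9.74)² = 35.81
Round up: n = 36.

36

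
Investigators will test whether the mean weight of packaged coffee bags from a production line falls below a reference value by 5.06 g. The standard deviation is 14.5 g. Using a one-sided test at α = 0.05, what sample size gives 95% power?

For a one-sample z-test, n = ((z_α + z_β)·σ/δ)².
z_α = 1.645 (one-sided α = 0.05); z_β = 1.645 (power 95% → β = 0.05).
n = (3.290 × 14.5 / 5.06)² = 88.88
Round up: n = 89.

89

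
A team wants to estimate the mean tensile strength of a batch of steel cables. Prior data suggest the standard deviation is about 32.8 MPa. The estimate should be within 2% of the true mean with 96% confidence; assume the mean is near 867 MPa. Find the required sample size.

For a mean, the margin of error is E = z·σ/√n, so n = (zσ/E)².
At 96% confidence, z = 2.054.
E = 2% of 867 = 17.34 MPa.
n = (2.054 × 32.8 / 17.34)² = 15.10
Round up: n = 16.

16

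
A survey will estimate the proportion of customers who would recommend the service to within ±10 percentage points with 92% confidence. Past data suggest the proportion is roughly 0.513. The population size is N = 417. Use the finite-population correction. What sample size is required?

For a proportion with margin E = 0.1 at 92% confidence, z = 1.751.
n = p̂(1−p̂)(z/E)² = 0.513 × 0.487 × (1.751/0.1)² = 76.60 — call this n₀.
Finite-population correction with N = 417: n = n₀ / (1 + (n₀−1)/N) = 76.60 / 1.181 = 64.86
Round up: n = 65.

65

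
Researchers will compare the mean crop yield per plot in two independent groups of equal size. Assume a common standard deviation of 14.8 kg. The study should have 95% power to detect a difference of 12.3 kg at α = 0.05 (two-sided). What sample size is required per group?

38 per group

For two equal groups, n per group = 2·((z_{α/2} + z_β)·σ/δ)².
z_{α/2} = 1.960; z_β = 1.645 (power 95%).
n = 2 × (3.605 × 14.8 / 12.3)² = 2 × 18.82 = 37.64
Round up: n = 38 per group.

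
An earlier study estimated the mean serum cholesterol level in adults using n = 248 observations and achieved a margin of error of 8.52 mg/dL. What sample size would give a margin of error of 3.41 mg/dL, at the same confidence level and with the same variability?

1549

Margin of error scales as 1/√n, so n₂ = n₁·(E₁/E₂)².
n₂ = 248 × (8.52/3.41)² = 248 × 6.243 = 1548.26
Round up: n₂ = 1549.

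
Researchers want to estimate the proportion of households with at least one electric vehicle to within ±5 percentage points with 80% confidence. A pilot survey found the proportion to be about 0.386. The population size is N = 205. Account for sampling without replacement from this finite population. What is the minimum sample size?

For a proportion with margin E = 0.05 at 80% confidence, z = 1.282.
n = p̂(1−p̂)(z/E)² = 0.386 × 0.614 × (1.282/0.05)² = 155.81 — call this n₀.
Finite-population correction with N = 205: n = n₀ / (1 + (n₀−1)/N) = 155.81 / 1.755 = 88.78
Round up: n = 89.

89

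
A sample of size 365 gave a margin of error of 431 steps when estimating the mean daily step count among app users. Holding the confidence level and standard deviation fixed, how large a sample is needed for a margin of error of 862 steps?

n = 92

Margin of error scales as 1/√n, so n₂ = n₁·(E₁/E₂)².
n₂ = 365 × (431/862)² = 365 × 0.25 = 91.25
Round up: n₂ = 92.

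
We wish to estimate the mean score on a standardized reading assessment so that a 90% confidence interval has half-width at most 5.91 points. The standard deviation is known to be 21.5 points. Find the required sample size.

For a mean, the margin of error is E = z·σ/√n, so n = (zσ/E)².
At 90% confidence, z = 1.645.
n = (1.645 × 21.5 / 5.91)² = 35.81
Round up: n = 36.

36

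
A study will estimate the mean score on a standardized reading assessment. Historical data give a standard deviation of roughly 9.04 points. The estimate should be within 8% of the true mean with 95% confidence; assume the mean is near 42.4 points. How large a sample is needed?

For a mean, the margin of error is E = z·σ/√n, so n = (zσ/E)².
At 95% confidence, z = 1.960.
E = 8% of 42.4 = 3.392 points.
n = (1.960 × 9.04 / 3.392)² = 27.29
Round up: n = 28.

n = 28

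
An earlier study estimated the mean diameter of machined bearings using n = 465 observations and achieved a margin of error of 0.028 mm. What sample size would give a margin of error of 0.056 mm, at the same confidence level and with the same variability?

117

Margin of error scales as 1/√n, so n₂ = n₁·(E₁/E₂)².
n₂ = 465 × (0.028/0.056)² = 465 × 0.25 = 116.25
Round up: n₂ = 117.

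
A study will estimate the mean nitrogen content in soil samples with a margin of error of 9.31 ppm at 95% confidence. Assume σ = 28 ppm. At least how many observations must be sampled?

For a mean, the margin of error is E = z·σ/√n, so n = (zσ/E)².
At 95% confidence, z = 1.960.
n = (1.960 × 28 / 9.31)² = 34.75
Round up: n = 35.

35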